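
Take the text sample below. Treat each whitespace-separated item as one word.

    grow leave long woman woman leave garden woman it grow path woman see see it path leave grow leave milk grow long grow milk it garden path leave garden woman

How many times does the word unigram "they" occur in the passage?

0

Scanning the 30 tokens for "they":
  (none found)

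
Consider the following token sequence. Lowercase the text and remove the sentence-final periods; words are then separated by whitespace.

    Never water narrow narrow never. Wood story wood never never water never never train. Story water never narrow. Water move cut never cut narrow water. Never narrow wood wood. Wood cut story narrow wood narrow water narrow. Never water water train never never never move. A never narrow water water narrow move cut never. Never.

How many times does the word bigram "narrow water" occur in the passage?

4

Scanning the 54 overlapping bigram windows for "narrow water":
  position 18–19: narrow water
  position 24–25: narrow water
  position 35–36: narrow water
  position 48–49: narrow water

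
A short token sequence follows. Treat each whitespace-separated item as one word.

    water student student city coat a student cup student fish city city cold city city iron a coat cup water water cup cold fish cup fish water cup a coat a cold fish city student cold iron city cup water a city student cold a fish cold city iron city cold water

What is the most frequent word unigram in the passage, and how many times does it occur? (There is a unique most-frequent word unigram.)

Unigram frequencies (highest first):
  city: 10
  cold: 7
  water: 6
  student: 6
  a: 6
  cup: 6
  … (3 more, each ≤ 5)

"city", 10 times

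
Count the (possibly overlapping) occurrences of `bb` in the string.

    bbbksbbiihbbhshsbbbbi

Sliding a length-2 window over the 21 characters (20 positions):
  position 1–2: bb
  position 2–3: bb
  position 6–7: bb
  position 11–12: bb
  position 17–18: bb
  position 18–19: bb
  position 19–20: bb

7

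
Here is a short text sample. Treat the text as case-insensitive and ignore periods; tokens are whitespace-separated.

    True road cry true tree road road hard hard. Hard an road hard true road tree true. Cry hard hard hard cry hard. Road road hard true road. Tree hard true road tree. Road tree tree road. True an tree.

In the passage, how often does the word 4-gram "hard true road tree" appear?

3

Scanning the 37 overlapping 4-gram windows for "hard true road tree":
  position 13–16: hard true road tree
  position 26–29: hard true road tree
  position 30–33: hard true road tree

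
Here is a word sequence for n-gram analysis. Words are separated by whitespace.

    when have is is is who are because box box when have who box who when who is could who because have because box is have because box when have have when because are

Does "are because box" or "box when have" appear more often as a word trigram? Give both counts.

"box when have" (2 vs 1)

"are because box": 1 occurrence
"box when have": 2 occurrences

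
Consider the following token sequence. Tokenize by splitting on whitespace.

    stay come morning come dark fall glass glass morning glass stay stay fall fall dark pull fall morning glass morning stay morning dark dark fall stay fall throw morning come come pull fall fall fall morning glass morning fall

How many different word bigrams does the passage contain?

27

39 tokens → 38 bigram windows in total.
Repeated bigrams (each contributes count−1 duplicates):
  fall fall: 3
  glass morning: 3
  morning glass: 3
  dark fall: 2
  fall morning: 2
  morning come: 2
  pull fall: 2
  stay fall: 2
11 duplicate windows → 38 − 11 = 27 distinct.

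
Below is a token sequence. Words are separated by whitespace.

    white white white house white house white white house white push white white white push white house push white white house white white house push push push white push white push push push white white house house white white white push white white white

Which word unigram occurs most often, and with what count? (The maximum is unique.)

"white", 25 times

Unigram frequencies (highest first):
  white: 25
  push: 11
  house: 8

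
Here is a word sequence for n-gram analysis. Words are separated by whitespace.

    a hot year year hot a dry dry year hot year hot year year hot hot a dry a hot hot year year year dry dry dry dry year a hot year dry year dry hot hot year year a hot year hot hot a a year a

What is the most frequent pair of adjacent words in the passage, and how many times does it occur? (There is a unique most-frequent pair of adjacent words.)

"hot year", 7 times

Bigram frequencies (highest first):
  hot year: 7
  year year: 5
  year hot: 5
  a hot: 4
  dry dry: 4
  hot hot: 4
  … (9 more, each ≤ 3)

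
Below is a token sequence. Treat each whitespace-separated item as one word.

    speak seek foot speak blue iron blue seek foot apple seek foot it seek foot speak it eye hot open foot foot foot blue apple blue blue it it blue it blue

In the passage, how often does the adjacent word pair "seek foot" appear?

Scanning the 31 overlapping bigram windows for "seek foot":
  position 2–3: seek foot
  position 8–9: seek foot
  position 11–12: seek foot
  position 14–15: seek foot

4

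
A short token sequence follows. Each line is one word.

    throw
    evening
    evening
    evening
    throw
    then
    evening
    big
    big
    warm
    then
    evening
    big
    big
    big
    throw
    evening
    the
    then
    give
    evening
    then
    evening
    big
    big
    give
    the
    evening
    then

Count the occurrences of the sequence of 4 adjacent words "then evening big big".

Scanning the 26 overlapping 4-gram windows for "then evening big big":
  position 6–9: then evening big big
  position 11–14: then evening big big
  position 22–25: then evening big big

3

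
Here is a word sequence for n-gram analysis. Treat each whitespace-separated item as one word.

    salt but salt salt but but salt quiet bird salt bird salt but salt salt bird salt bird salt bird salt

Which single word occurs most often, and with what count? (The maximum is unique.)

Unigram frequencies (highest first):
  salt: 11
  bird: 5
  but: 4
  quiet: 1

"salt", 11 times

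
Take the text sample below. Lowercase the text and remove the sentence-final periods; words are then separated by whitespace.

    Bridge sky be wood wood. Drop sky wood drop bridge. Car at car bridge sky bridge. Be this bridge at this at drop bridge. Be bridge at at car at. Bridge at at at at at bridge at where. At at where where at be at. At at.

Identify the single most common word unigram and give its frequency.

Unigram frequencies (highest first):
  at: 18
  bridge: 9
  be: 4
  sky: 3
  wood: 3
  drop: 3
  … (3 more, each ≤ 3)

"at", 18 times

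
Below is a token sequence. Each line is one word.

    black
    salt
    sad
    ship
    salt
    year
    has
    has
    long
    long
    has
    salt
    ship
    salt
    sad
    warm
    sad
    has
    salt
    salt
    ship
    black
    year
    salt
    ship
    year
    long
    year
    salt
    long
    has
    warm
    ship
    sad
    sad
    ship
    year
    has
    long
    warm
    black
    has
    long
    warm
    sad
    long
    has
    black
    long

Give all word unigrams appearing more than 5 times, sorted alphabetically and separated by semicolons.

has; long; sad; salt; ship

Unigram counts meeting the condition (more than 5 times):
  has: 8
  long: 8
  sad: 6
  salt: 8
  ship: 6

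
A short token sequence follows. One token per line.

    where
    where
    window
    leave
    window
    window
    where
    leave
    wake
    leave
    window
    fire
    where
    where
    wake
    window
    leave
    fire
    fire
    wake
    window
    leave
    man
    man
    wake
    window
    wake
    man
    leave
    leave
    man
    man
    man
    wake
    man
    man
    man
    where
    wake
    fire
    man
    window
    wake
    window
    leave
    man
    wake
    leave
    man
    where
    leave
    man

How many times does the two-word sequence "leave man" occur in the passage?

5

Scanning the 51 overlapping bigram windows for "leave man":
  position 22–23: leave man
  position 30–31: leave man
  position 45–46: leave man
  position 48–49: leave man
  position 51–52: leave man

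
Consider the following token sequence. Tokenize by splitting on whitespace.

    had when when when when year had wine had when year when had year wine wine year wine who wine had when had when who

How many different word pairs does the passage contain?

15

25 tokens → 24 bigram windows in total.
Repeated bigrams (each contributes count−1 duplicates):
  had when: 4
  when when: 3
  when had: 2
  when year: 2
  wine had: 2
  year wine: 2
9 duplicate windows → 24 − 9 = 15 distinct.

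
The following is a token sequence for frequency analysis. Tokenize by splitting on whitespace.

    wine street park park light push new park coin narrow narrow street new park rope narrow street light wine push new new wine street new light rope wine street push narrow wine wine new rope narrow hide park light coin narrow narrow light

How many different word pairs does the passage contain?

43 tokens → 42 bigram windows in total.
Repeated bigrams (each contributes count−1 duplicates):
  wine street: 3
  coin narrow: 2
  narrow narrow: 2
  narrow street: 2
  new park: 2
  park light: 2
  push new: 2
  rope narrow: 2
  … (1 more repeated)
10 duplicate windows → 42 − 10 = 32 distinct.

32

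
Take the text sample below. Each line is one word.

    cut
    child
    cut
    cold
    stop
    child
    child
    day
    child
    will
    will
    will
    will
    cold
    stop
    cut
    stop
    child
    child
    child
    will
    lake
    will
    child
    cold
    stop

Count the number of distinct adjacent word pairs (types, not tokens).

26 tokens → 25 bigram windows in total.
Repeated bigrams (each contributes count−1 duplicates):
  child child: 3
  cold stop: 3
  will will: 3
  child will: 2
  stop child: 2
8 duplicate windows → 25 − 8 = 17 distinct.

17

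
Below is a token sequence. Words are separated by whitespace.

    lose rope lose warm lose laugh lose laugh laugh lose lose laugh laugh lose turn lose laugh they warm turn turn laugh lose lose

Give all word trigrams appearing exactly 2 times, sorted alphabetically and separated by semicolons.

laugh laugh lose; laugh lose lose; lose laugh laugh

Trigram counts meeting the condition (exactly 2 times):
  laugh laugh lose: 2
  laugh lose lose: 2
  lose laugh laugh: 2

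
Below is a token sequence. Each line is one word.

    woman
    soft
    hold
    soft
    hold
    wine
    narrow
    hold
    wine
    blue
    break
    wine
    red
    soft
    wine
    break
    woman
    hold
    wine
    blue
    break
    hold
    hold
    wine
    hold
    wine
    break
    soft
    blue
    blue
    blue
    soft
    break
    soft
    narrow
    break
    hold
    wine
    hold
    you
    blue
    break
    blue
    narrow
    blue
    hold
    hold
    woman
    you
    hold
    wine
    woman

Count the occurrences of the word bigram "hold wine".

Scanning the 51 overlapping bigram windows for "hold wine":
  position 5–6: hold wine
  position 8–9: hold wine
  position 18–19: hold wine
  position 23–24: hold wine
  position 25–26: hold wine
  position 37–38: hold wine
  position 50–51: hold wine

7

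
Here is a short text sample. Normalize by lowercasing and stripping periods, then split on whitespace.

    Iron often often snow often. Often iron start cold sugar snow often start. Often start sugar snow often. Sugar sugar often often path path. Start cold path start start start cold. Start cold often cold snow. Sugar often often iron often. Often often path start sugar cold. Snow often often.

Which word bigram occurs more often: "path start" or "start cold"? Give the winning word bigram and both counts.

"start cold" (4 vs 3)

"path start": 3 occurrences
"start cold": 4 occurrences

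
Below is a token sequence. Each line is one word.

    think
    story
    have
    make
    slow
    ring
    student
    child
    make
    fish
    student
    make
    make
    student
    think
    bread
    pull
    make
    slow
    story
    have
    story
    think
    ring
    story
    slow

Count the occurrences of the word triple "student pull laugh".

0

Scanning the 24 overlapping trigram windows for "student pull laugh":
  (none found)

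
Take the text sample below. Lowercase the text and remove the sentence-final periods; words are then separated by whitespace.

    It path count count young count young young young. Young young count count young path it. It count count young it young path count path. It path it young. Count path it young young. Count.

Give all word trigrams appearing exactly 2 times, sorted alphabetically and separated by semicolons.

count path it; path it young; young young count

Trigram counts meeting the condition (exactly 2 times):
  count path it: 2
  path it young: 2
  young young count: 2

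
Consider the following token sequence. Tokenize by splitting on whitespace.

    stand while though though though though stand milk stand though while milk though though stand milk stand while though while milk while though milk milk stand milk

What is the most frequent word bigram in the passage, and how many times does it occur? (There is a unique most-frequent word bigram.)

"though though", 4 times

Bigram frequencies (highest first):
  though though: 4
  while though: 3
  stand milk: 3
  milk stand: 3
  stand while: 2
  though stand: 2
  … (7 more, each ≤ 2)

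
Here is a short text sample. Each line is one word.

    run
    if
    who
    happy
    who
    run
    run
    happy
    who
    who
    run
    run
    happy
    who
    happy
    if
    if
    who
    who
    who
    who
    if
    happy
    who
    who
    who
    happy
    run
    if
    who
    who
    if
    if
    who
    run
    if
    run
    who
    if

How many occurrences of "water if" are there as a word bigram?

0

Scanning the 38 overlapping bigram windows for "water if":
  (none found)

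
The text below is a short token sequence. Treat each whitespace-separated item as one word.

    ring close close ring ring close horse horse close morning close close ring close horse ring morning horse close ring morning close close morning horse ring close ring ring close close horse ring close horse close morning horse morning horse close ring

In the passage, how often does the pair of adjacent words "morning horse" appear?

Scanning the 41 overlapping bigram windows for "morning horse":
  position 17–18: morning horse
  position 24–25: morning horse
  position 37–38: morning horse
  position 39–40: morning horse

4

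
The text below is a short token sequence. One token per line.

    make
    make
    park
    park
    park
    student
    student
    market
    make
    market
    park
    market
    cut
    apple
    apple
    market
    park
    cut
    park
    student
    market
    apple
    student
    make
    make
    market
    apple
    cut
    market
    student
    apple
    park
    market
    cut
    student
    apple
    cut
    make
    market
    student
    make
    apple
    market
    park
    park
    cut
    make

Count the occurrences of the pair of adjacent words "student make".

2

Scanning the 46 overlapping bigram windows for "student make":
  position 23–24: student make
  position 40–41: student make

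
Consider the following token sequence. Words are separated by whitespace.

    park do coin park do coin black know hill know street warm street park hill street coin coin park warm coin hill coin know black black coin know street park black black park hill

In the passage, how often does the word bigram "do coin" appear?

Scanning the 33 overlapping bigram windows for "do coin":
  position 2–3: do coin
  position 5–6: do coin

2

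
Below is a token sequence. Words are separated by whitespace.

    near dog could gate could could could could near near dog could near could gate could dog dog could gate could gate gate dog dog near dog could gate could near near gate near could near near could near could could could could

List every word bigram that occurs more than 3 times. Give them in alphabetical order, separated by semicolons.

Bigram counts meeting the condition (more than 3 times):
  could could: 6
  could gate: 5
  could near: 5
  dog could: 4
  gate could: 4
  near could: 4

could could; could gate; could near; dog could; gate could; near could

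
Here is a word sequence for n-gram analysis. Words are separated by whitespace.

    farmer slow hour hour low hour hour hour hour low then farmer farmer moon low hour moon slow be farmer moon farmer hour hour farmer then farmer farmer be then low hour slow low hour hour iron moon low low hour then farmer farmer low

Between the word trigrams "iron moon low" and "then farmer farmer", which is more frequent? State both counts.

"then farmer farmer" (3 vs 1)

"iron moon low": 1 occurrence
"then farmer farmer": 3 occurrences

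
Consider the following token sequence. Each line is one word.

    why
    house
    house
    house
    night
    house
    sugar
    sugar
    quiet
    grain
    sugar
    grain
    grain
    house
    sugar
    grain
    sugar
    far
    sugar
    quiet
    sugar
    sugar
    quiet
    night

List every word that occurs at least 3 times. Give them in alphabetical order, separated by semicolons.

Unigram counts meeting the condition (at least 3 times):
  grain: 4
  house: 5
  quiet: 3
  sugar: 8

grain; house; quiet; sugar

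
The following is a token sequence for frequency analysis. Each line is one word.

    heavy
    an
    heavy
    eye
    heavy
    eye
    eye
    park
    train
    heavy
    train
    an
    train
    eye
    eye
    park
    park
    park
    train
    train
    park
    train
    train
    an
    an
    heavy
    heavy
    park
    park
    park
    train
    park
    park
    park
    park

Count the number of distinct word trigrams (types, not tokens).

27

35 tokens → 33 trigram windows in total.
Repeated trigrams (each contributes count−1 duplicates):
  park park park: 4
  eye eye park: 2
  park park train: 2
  park train train: 2
6 duplicate windows → 33 − 6 = 27 distinct.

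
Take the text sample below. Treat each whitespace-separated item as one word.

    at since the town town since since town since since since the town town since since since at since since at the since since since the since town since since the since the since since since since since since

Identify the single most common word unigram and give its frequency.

Unigram frequencies (highest first):
  since: 24
  the: 6
  town: 6
  at: 3

"since", 24 times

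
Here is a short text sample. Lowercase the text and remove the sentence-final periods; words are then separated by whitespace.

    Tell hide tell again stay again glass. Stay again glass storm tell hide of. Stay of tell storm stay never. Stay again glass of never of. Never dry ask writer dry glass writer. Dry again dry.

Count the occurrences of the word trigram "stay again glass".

Scanning the 34 overlapping trigram windows for "stay again glass":
  position 5–7: stay again glass
  position 8–10: stay again glass
  position 21–23: stay again glass

3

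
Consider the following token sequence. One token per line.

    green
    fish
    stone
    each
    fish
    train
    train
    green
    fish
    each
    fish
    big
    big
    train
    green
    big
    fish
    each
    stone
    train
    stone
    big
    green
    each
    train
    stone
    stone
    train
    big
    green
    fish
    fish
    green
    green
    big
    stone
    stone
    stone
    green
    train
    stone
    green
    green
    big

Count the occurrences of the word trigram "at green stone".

Scanning the 42 overlapping trigram windows for "at green stone":
  (none found)

0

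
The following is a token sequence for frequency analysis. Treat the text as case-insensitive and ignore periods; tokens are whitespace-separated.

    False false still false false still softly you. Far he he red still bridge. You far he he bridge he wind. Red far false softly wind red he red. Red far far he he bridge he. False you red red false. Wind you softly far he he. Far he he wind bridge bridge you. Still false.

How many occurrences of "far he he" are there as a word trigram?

5

Scanning the 54 overlapping trigram windows for "far he he":
  position 9–11: far he he
  position 16–18: far he he
  position 32–34: far he he
  position 45–47: far he he
  position 48–50: far he he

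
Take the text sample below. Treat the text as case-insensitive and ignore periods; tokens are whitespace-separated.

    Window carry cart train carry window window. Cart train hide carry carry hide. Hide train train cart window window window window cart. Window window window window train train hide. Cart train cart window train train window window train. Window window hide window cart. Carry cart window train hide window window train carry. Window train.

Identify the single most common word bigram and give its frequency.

"window window", 10 times

Bigram frequencies (highest first):
  window window: 10
  window train: 6
  cart window: 4
  cart train: 3
  window cart: 3
  train hide: 3
  … (16 more, each ≤ 3)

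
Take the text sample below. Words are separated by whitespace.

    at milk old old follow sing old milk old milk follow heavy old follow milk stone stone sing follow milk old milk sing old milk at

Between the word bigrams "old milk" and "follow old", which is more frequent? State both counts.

"old milk" (4 vs 0)

"old milk": 4 occurrences
"follow old": 0 occurrences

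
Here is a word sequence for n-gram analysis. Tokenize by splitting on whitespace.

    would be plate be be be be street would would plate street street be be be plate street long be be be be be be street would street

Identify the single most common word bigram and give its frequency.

Bigram frequencies (highest first):
  be be: 10
  be plate: 2
  be street: 2
  street would: 2
  plate street: 2
  would be: 1
  … (8 more, each ≤ 1)

"be be", 10 times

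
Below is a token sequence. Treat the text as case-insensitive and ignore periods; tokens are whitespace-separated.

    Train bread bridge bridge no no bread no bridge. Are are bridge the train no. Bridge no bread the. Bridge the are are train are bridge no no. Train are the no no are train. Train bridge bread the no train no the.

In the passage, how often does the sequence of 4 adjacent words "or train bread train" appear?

Scanning the 40 overlapping 4-gram windows for "or train bread train":
  (none found)

0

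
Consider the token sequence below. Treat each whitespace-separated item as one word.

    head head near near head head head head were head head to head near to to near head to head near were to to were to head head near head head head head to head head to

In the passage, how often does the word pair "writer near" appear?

Scanning the 36 overlapping bigram windows for "writer near":
  (none found)

0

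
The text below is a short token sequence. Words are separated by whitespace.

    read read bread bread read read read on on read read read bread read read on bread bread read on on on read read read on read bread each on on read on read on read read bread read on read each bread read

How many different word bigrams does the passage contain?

44 tokens → 43 bigram windows in total.
Repeated bigrams (each contributes count−1 duplicates):
  read read: 9
  on read: 7
  read on: 7
  bread read: 5
  on on: 4
  read bread: 4
  bread bread: 2
31 duplicate windows → 43 − 31 = 12 distinct.

12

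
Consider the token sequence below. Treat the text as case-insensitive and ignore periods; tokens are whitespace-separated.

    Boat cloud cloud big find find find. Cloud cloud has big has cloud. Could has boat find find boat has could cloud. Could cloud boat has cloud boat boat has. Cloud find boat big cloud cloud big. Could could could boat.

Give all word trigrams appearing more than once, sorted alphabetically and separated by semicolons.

Trigram counts meeting the condition (more than once):
  boat has cloud: 2
  cloud cloud big: 2

boat has cloud; cloud cloud big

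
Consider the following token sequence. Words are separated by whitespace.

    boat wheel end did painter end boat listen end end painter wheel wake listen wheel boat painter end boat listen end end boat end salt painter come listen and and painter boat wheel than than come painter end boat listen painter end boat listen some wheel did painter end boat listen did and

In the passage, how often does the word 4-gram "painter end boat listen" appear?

5

Scanning the 50 overlapping 4-gram windows for "painter end boat listen":
  position 5–8: painter end boat listen
  position 17–20: painter end boat listen
  position 37–40: painter end boat listen
  position 41–44: painter end boat listen
  position 48–51: painter end boat listen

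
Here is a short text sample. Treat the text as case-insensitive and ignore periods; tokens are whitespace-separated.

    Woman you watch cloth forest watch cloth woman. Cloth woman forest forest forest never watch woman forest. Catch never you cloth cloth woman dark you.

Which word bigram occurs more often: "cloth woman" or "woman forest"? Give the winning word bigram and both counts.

"cloth woman": 3 occurrences
"woman forest": 2 occurrences

"cloth woman" (3 vs 2)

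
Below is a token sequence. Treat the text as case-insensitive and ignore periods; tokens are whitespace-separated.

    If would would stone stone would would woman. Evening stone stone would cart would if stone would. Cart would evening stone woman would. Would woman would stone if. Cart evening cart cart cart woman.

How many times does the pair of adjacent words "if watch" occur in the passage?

0

Scanning the 33 overlapping bigram windows for "if watch":
  (none found)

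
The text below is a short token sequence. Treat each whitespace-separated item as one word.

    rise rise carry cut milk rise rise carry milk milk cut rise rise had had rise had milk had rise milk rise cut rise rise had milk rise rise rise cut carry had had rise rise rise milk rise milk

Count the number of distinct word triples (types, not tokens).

40 tokens → 38 trigram windows in total.
Repeated trigrams (each contributes count−1 duplicates):
  cut rise rise: 2
  had had rise: 2
  milk rise rise: 2
  rise had milk: 2
  rise milk rise: 2
  rise rise carry: 2
  rise rise had: 2
  rise rise rise: 2
8 duplicate windows → 38 − 8 = 30 distinct.

30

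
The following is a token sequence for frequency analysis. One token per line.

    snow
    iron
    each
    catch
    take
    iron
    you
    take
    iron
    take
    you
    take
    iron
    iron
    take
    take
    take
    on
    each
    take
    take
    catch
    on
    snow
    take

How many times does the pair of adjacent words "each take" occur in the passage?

Scanning the 24 overlapping bigram windows for "each take":
  position 19–20: each take

1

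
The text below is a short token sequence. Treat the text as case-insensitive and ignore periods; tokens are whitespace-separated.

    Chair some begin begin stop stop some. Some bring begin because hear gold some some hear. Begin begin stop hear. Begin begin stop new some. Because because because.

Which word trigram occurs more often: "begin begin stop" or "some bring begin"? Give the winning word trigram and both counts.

"begin begin stop" (3 vs 1)

"begin begin stop": 3 occurrences
"some bring begin": 1 occurrence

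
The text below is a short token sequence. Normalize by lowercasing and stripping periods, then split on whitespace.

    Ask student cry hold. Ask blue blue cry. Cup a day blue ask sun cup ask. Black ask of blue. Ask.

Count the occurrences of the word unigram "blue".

Scanning the 21 tokens for "blue":
  position 6: blue
  position 7: blue
  position 12: blue
  position 20: blue

4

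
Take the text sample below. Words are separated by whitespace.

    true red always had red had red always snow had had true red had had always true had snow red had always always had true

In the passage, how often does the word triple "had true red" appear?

Scanning the 23 overlapping trigram windows for "had true red":
  position 11–13: had true red

1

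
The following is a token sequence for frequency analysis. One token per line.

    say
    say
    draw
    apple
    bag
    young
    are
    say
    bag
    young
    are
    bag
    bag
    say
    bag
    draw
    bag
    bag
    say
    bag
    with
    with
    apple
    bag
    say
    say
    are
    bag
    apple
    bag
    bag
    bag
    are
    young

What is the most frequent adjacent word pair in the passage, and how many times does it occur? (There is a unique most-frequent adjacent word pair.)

Bigram frequencies (highest first):
  bag bag: 4
  apple bag: 3
  say bag: 3
  bag say: 3
  say say: 2
  bag young: 2
  … (14 more, each ≤ 2)

"bag bag", 4 times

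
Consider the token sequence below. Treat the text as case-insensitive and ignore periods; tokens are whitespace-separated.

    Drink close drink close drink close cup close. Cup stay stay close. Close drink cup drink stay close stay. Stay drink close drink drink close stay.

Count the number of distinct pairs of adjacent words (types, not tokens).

14

26 tokens → 25 bigram windows in total.
Repeated bigrams (each contributes count−1 duplicates):
  drink close: 5
  close drink: 4
  close cup: 2
  close stay: 2
  stay close: 2
  stay stay: 2
11 duplicate windows → 25 − 11 = 14 distinct.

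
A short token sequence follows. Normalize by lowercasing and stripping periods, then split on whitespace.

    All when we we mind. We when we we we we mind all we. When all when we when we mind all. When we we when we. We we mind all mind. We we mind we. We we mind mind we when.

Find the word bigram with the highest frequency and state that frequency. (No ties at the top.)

Bigram frequencies (highest first):
  we we: 10
  when we: 6
  we mind: 6
  we when: 5
  mind we: 4
  all when: 3
  … (5 more, each ≤ 3)

"we we", 10 times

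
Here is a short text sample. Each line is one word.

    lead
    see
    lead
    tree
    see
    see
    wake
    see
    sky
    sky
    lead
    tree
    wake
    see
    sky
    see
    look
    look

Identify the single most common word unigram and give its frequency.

"see", 6 times

Unigram frequencies (highest first):
  see: 6
  lead: 3
  sky: 3
  tree: 2
  wake: 2
  look: 2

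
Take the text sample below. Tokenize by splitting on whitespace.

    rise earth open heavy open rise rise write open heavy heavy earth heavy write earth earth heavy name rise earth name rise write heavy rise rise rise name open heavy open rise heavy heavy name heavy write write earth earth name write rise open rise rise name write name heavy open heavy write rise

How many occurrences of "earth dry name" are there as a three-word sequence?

Scanning the 52 overlapping trigram windows for "earth dry name":
  (none found)

0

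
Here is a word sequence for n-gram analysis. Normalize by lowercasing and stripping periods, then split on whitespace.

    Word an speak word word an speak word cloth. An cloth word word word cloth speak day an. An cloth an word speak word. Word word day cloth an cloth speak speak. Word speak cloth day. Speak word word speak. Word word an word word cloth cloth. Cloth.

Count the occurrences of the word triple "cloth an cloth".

2

Scanning the 46 overlapping trigram windows for "cloth an cloth":
  position 9–11: cloth an cloth
  position 28–30: cloth an cloth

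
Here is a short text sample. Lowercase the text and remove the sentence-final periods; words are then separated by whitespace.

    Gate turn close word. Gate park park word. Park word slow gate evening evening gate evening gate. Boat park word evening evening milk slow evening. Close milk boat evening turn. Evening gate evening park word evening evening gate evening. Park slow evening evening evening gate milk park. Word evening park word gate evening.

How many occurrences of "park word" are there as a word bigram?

Scanning the 52 overlapping bigram windows for "park word":
  position 7–8: park word
  position 9–10: park word
  position 19–20: park word
  position 34–35: park word
  position 47–48: park word
  position 50–51: park word

6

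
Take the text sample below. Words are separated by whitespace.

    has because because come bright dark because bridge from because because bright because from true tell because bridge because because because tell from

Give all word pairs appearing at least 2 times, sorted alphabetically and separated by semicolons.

because because; because bridge

Bigram counts meeting the condition (at least 2 times):
  because because: 4
  because bridge: 2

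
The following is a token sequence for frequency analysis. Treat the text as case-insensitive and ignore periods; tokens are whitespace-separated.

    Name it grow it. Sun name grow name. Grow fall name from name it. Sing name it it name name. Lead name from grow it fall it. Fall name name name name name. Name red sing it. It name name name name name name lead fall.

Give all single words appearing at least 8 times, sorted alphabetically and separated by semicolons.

it; name

Unigram counts meeting the condition (at least 8 times):
  it: 9
  name: 21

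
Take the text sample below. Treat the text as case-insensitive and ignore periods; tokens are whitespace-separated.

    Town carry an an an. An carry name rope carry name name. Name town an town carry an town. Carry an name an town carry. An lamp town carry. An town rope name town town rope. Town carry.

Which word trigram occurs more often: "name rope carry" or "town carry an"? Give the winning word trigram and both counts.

"name rope carry": 1 occurrence
"town carry an": 5 occurrences

"town carry an" (5 vs 1)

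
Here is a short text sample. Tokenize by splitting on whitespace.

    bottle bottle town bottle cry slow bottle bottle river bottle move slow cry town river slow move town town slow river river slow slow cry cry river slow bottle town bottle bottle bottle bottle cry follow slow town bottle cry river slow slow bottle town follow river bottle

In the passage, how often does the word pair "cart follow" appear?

Scanning the 47 overlapping bigram windows for "cart follow":
  (none found)

0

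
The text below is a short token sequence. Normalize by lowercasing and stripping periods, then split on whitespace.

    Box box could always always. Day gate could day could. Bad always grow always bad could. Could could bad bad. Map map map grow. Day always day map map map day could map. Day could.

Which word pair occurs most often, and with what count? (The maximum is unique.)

"map map", 4 times

Bigram frequencies (highest first):
  map map: 4
  day could: 3
  always day: 2
  could bad: 2
  could could: 2
  map day: 2
  … (19 more, each ≤ 1)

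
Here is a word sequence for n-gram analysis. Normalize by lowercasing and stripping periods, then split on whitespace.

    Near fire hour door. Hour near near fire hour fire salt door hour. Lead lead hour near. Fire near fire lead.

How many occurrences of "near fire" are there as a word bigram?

4

Scanning the 20 overlapping bigram windows for "near fire":
  position 1–2: near fire
  position 7–8: near fire
  position 17–18: near fire
  position 19–20: near fire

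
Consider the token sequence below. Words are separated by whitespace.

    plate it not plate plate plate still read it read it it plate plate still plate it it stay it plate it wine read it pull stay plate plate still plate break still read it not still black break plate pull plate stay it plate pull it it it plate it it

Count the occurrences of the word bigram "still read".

Scanning the 51 overlapping bigram windows for "still read":
  position 7–8: still read
  position 33–34: still read

2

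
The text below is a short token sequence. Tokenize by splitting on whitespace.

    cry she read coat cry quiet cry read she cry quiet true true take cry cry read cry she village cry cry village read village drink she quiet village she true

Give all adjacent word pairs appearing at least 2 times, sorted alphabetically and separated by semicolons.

cry cry; cry quiet; cry read; cry she

Bigram counts meeting the condition (at least 2 times):
  cry cry: 2
  cry quiet: 2
  cry read: 2
  cry she: 2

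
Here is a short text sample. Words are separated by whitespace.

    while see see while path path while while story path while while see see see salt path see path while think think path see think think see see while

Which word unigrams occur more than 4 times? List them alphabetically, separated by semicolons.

Unigram counts meeting the condition (more than 4 times):
  path: 6
  see: 9
  while: 8

path; see; while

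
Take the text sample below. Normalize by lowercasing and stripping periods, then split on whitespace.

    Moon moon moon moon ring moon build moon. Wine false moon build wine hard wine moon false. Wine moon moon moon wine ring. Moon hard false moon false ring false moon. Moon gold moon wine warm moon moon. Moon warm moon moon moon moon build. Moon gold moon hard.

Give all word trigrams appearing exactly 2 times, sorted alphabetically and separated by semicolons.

moon build moon; moon gold moon; warm moon moon

Trigram counts meeting the condition (exactly 2 times):
  moon build moon: 2
  moon gold moon: 2
  warm moon moon: 2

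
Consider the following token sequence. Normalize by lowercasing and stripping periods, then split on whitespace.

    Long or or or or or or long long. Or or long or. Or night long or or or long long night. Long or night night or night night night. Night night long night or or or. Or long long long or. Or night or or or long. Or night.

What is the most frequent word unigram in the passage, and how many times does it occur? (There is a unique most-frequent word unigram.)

"or", 25 times

Unigram frequencies (highest first):
  or: 25
  long: 13
  night: 12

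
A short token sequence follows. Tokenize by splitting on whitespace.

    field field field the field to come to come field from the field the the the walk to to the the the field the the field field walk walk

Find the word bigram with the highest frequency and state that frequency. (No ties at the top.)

Bigram frequencies (highest first):
  the the: 5
  the field: 4
  field field: 3
  field the: 3
  to come: 2
  field to: 1
  … (10 more, each ≤ 1)

"the the", 5 times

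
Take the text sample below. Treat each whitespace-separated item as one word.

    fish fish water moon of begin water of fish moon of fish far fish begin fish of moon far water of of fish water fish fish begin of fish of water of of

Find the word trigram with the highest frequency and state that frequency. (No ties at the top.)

Trigram frequencies (highest first):
  water of of: 2
  fish fish water: 1
  fish water moon: 1
  water moon of: 1
  moon of begin: 1
  of begin water: 1
  … (24 more, each ≤ 1)

"water of of", 2 times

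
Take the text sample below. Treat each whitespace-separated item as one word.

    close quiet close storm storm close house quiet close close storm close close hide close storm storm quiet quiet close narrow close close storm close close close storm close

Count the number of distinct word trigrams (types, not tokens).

21

29 tokens → 27 trigram windows in total.
Repeated trigrams (each contributes count−1 duplicates):
  close close storm: 3
  close storm close: 3
  close storm storm: 2
  storm close close: 2
6 duplicate windows → 27 − 6 = 21 distinct.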